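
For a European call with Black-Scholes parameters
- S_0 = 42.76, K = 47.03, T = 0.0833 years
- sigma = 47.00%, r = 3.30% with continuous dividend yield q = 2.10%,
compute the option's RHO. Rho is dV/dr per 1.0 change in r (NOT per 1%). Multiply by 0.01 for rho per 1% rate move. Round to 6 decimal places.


Answer: Rho = 0.871188

Derivation:
d1 = -0.6264829717; d2 = -0.7621331468
phi(d1) = 0.3278565906; exp(-qT) = 0.9982522291; exp(-rT) = 0.9972548748
N(d2) = 0.2229902707
Rho = K*T*exp(-rT)*N(d2) = 47.0300 * 0.0833 * 0.9972548748 * 0.2229902707 = 0.871188


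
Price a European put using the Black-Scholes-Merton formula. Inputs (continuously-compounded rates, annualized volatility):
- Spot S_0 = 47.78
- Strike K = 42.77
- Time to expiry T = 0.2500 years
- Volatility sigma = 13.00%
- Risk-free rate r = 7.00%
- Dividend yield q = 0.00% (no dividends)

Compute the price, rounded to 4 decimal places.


d1 = (ln(S/K) + (r - q + 0.5*sigma^2) * T) / (sigma * sqrt(T)) = 2.00588799
d2 = d1 - sigma * sqrt(T) = 1.94088799
exp(-rT) = 0.98265224; exp(-qT) = 1.00000000
P = K * exp(-rT) * N(-d2) - S_0 * exp(-qT) * N(-d1)
N(-d1) = 0.02243410; N(-d2) = 0.02613593
P = 42.7700 * 0.98265224 * 0.02613593 - 47.7800 * 1.00000000 * 0.02243410 = 0.0265

Answer: Price = 0.0265


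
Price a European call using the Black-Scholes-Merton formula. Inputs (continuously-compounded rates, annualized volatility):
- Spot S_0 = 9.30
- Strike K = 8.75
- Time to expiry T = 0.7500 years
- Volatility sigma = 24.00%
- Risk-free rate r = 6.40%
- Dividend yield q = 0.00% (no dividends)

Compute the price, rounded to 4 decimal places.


d1 = (ln(S/K) + (r - q + 0.5*sigma^2) * T) / (sigma * sqrt(T)) = 0.62816046
d2 = d1 - sigma * sqrt(T) = 0.42031436
exp(-rT) = 0.95313379; exp(-qT) = 1.00000000
C = S_0 * exp(-qT) * N(d1) - K * exp(-rT) * N(d2)
N(d1) = 0.73505059; N(d2) = 0.66287209
C = 9.3000 * 1.00000000 * 0.73505059 - 8.7500 * 0.95313379 * 0.66287209 = 1.3077

Answer: Price = 1.3077


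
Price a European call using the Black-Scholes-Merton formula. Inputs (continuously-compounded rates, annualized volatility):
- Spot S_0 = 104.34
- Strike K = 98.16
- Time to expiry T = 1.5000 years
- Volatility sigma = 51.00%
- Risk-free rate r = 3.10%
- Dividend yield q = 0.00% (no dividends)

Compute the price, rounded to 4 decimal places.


d1 = (ln(S/K) + (r - q + 0.5*sigma^2) * T) / (sigma * sqrt(T)) = 0.48450426
d2 = d1 - sigma * sqrt(T) = -0.14011562
exp(-rT) = 0.95456456; exp(-qT) = 1.00000000
C = S_0 * exp(-qT) * N(d1) - K * exp(-rT) * N(d2)
N(d1) = 0.68598598; N(d2) = 0.44428432
C = 104.3400 * 1.00000000 * 0.68598598 - 98.1600 * 0.95456456 * 0.44428432 = 29.9463

Answer: Price = 29.9463


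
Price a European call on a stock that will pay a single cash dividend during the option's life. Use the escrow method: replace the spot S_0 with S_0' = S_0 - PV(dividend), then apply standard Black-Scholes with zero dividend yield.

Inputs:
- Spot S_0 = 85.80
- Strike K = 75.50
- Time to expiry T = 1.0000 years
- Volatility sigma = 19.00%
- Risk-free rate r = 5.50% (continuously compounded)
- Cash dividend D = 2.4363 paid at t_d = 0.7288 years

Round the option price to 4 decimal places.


PV(D) = D * exp(-r * t_d) = 2.4363 * 0.96070874 = 2.34057469
S_0' = S_0 - PV(D) = 85.8000 - 2.34057469 = 83.45942531
d1 = (ln(S_0'/K) + (r + sigma^2/2)*T) / (sigma*sqrt(T)) = 0.91198912
d2 = d1 - sigma*sqrt(T) = 0.72198912
exp(-rT) = 0.94648515
N(d1) = 0.81911278; N(d2) = 0.76484942
C = S_0' * N(d1) - K * exp(-rT) * N(d2) = 83.45942531 * 0.81911278 - 75.5000 * 0.94648515 * 0.76484942 = 13.7068

Answer: Price = 13.7068


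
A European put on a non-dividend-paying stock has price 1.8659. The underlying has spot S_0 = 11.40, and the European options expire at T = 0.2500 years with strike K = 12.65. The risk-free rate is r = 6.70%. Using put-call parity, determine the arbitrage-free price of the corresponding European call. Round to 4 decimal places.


Put-call parity: C - P = S_0 * exp(-qT) - K * exp(-rT).
S_0 * exp(-qT) = 11.4000 * 1.00000000 = 11.40000000
K * exp(-rT) = 12.6500 * 0.98338950 = 12.43987719
C = P + S*exp(-qT) - K*exp(-rT)
C = 1.8659 + 11.40000000 - 12.43987719 = 0.8260

Answer: Call price = 0.8260


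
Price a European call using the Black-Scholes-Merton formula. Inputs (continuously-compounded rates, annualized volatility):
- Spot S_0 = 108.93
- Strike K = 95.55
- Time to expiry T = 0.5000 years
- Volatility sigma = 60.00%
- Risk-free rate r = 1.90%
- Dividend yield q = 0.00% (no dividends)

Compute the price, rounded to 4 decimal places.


d1 = (ln(S/K) + (r - q + 0.5*sigma^2) * T) / (sigma * sqrt(T)) = 0.54342524
d2 = d1 - sigma * sqrt(T) = 0.11916117
exp(-rT) = 0.99054498; exp(-qT) = 1.00000000
C = S_0 * exp(-qT) * N(d1) - K * exp(-rT) * N(d2)
N(d1) = 0.70658147; N(d2) = 0.54742617
C = 108.9300 * 1.00000000 * 0.70658147 - 95.5500 * 0.99054498 * 0.54742617 = 25.1559

Answer: Price = 25.1559


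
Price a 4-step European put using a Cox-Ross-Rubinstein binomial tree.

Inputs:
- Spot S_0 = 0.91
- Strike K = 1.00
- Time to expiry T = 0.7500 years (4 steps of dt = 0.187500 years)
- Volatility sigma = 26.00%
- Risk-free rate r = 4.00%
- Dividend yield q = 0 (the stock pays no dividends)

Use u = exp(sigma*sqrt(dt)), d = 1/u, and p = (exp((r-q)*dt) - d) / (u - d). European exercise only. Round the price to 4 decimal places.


Answer: Price = V(0,0) = 0.1221

Derivation:
dt = T/N = 0.187500
u = exp(sigma*sqrt(dt)) = 1.119165; d = 1/u = 0.893523
p = (exp((r-q)*dt) - d) / (u - d) = 0.505247
Discount per step: exp(-r*dt) = 0.992528
Stock lattice S(k, i) with i counting down-moves:
  k=0: S(0,0) = 0.9100
  k=1: S(1,0) = 1.0184; S(1,1) = 0.8131
  k=2: S(2,0) = 1.1398; S(2,1) = 0.9100; S(2,2) = 0.7265
  k=3: S(3,0) = 1.2756; S(3,1) = 1.0184; S(3,2) = 0.8131; S(3,3) = 0.6492
  k=4: S(4,0) = 1.4276; S(4,1) = 1.1398; S(4,2) = 0.9100; S(4,3) = 0.7265; S(4,4) = 0.5800
Terminal payoffs V(N, i) = max(K - S_T, 0):
  V(4,0) = 0.000000; V(4,1) = 0.000000; V(4,2) = 0.090000; V(4,3) = 0.273471; V(4,4) = 0.419952
Backward induction: V(k, i) = exp(-r*dt) * [p * V(k+1, i) + (1-p) * V(k+1, i+1)].
  V(3,0) = exp(-r*dt) * [p*0.000000 + (1-p)*0.000000] = 0.000000
  V(3,1) = exp(-r*dt) * [p*0.000000 + (1-p)*0.090000] = 0.044195
  V(3,2) = exp(-r*dt) * [p*0.090000 + (1-p)*0.273471] = 0.179422
  V(3,3) = exp(-r*dt) * [p*0.273471 + (1-p)*0.419952] = 0.343358
  V(2,0) = exp(-r*dt) * [p*0.000000 + (1-p)*0.044195] = 0.021702
  V(2,1) = exp(-r*dt) * [p*0.044195 + (1-p)*0.179422] = 0.110269
  V(2,2) = exp(-r*dt) * [p*0.179422 + (1-p)*0.343358] = 0.258583
  V(1,0) = exp(-r*dt) * [p*0.021702 + (1-p)*0.110269] = 0.065031
  V(1,1) = exp(-r*dt) * [p*0.110269 + (1-p)*0.258583] = 0.182276
  V(0,0) = exp(-r*dt) * [p*0.065031 + (1-p)*0.182276] = 0.122119


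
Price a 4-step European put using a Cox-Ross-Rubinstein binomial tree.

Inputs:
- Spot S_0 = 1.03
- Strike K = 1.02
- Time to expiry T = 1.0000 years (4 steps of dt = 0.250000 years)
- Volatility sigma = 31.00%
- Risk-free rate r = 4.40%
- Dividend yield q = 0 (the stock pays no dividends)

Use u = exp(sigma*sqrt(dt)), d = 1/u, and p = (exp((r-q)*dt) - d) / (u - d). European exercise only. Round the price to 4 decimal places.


dt = T/N = 0.250000
u = exp(sigma*sqrt(dt)) = 1.167658; d = 1/u = 0.856415
p = (exp((r-q)*dt) - d) / (u - d) = 0.496865
Discount per step: exp(-r*dt) = 0.989060
Stock lattice S(k, i) with i counting down-moves:
  k=0: S(0,0) = 1.0300
  k=1: S(1,0) = 1.2027; S(1,1) = 0.8821
  k=2: S(2,0) = 1.4043; S(2,1) = 1.0300; S(2,2) = 0.7555
  k=3: S(3,0) = 1.6398; S(3,1) = 1.2027; S(3,2) = 0.8821; S(3,3) = 0.6470
  k=4: S(4,0) = 1.9147; S(4,1) = 1.4043; S(4,2) = 1.0300; S(4,3) = 0.7555; S(4,4) = 0.5541
Terminal payoffs V(N, i) = max(K - S_T, 0):
  V(4,0) = 0.000000; V(4,1) = 0.000000; V(4,2) = 0.000000; V(4,3) = 0.264550; V(4,4) = 0.465917
Backward induction: V(k, i) = exp(-r*dt) * [p * V(k+1, i) + (1-p) * V(k+1, i+1)].
  V(3,0) = exp(-r*dt) * [p*0.000000 + (1-p)*0.000000] = 0.000000
  V(3,1) = exp(-r*dt) * [p*0.000000 + (1-p)*0.000000] = 0.000000
  V(3,2) = exp(-r*dt) * [p*0.000000 + (1-p)*0.264550] = 0.131648
  V(3,3) = exp(-r*dt) * [p*0.264550 + (1-p)*0.465917] = 0.361862
  V(2,0) = exp(-r*dt) * [p*0.000000 + (1-p)*0.000000] = 0.000000
  V(2,1) = exp(-r*dt) * [p*0.000000 + (1-p)*0.131648] = 0.065512
  V(2,2) = exp(-r*dt) * [p*0.131648 + (1-p)*0.361862] = 0.244770
  V(1,0) = exp(-r*dt) * [p*0.000000 + (1-p)*0.065512] = 0.032601
  V(1,1) = exp(-r*dt) * [p*0.065512 + (1-p)*0.244770] = 0.154000
  V(0,0) = exp(-r*dt) * [p*0.032601 + (1-p)*0.154000] = 0.092656

Answer: Price = V(0,0) = 0.0927


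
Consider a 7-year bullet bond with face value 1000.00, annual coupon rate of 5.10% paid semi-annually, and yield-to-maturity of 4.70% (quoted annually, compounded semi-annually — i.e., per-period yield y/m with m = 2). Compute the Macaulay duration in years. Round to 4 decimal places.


Coupon per period c = face * coupon_rate / m = 25.500000
Periods per year m = 2; per-period yield y/m = 0.023500
Number of cashflows N = 14
Cashflows (t years, CF_t, discount factor 1/(1+y/m)^(m*t), PV):
  t = 0.5000: CF_t = 25.500000, DF = 0.977040, PV = 24.914509
  t = 1.0000: CF_t = 25.500000, DF = 0.954606, PV = 24.342461
  t = 1.5000: CF_t = 25.500000, DF = 0.932688, PV = 23.783548
  t = 2.0000: CF_t = 25.500000, DF = 0.911273, PV = 23.237467
  t = 2.5000: CF_t = 25.500000, DF = 0.890350, PV = 22.703925
  t = 3.0000: CF_t = 25.500000, DF = 0.869907, PV = 22.182633
  t = 3.5000: CF_t = 25.500000, DF = 0.849934, PV = 21.673310
  t = 4.0000: CF_t = 25.500000, DF = 0.830419, PV = 21.175682
  t = 4.5000: CF_t = 25.500000, DF = 0.811352, PV = 20.689479
  t = 5.0000: CF_t = 25.500000, DF = 0.792723, PV = 20.214440
  t = 5.5000: CF_t = 25.500000, DF = 0.774522, PV = 19.750308
  t = 6.0000: CF_t = 25.500000, DF = 0.756739, PV = 19.296832
  t = 6.5000: CF_t = 25.500000, DF = 0.739363, PV = 18.853768
  t = 7.0000: CF_t = 1025.500000, DF = 0.722387, PV = 740.808244
Price P = sum_t PV_t = 1023.626607
Macaulay numerator sum_t t * PV_t:
  t * PV_t at t = 0.5000: 12.457255
  t * PV_t at t = 1.0000: 24.342461
  t * PV_t at t = 1.5000: 35.675322
  t * PV_t at t = 2.0000: 46.474935
  t * PV_t at t = 2.5000: 56.759813
  t * PV_t at t = 3.0000: 66.547900
  t * PV_t at t = 3.5000: 75.856586
  t * PV_t at t = 4.0000: 84.702728
  t * PV_t at t = 4.5000: 93.102656
  t * PV_t at t = 5.0000: 101.072199
  t * PV_t at t = 5.5000: 108.626692
  t * PV_t at t = 6.0000: 115.780992
  t * PV_t at t = 6.5000: 122.549495
  t * PV_t at t = 7.0000: 5185.657708
Macaulay duration D = (sum_t t * PV_t) / P = 6129.606741 / 1023.626607 = 5.988128

Answer: Macaulay duration = 5.9881 years


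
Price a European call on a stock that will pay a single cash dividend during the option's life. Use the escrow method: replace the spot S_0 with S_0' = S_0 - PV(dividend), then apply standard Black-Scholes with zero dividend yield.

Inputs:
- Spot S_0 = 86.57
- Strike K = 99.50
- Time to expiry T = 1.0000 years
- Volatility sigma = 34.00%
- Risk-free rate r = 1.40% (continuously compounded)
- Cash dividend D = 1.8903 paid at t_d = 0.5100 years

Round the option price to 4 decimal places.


PV(D) = D * exp(-r * t_d) = 1.8903 * 0.99288543 = 1.87685133
S_0' = S_0 - PV(D) = 86.5700 - 1.87685133 = 84.69314867
d1 = (ln(S_0'/K) + (r + sigma^2/2)*T) / (sigma*sqrt(T)) = -0.26271452
d2 = d1 - sigma*sqrt(T) = -0.60271452
exp(-rT) = 0.98609754
N(d1) = 0.39638531; N(d2) = 0.27334931
C = S_0' * N(d1) - K * exp(-rT) * N(d2) = 84.69314867 * 0.39638531 - 99.5000 * 0.98609754 * 0.27334931 = 6.7510

Answer: Price = 6.7510


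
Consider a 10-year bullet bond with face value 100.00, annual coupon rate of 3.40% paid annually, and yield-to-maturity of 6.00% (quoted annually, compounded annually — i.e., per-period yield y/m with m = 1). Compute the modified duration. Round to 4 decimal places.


Coupon per period c = face * coupon_rate / m = 3.400000
Periods per year m = 1; per-period yield y/m = 0.060000
Number of cashflows N = 10
Cashflows (t years, CF_t, discount factor 1/(1+y/m)^(m*t), PV):
  t = 1.0000: CF_t = 3.400000, DF = 0.943396, PV = 3.207547
  t = 2.0000: CF_t = 3.400000, DF = 0.889996, PV = 3.025988
  t = 3.0000: CF_t = 3.400000, DF = 0.839619, PV = 2.854706
  t = 4.0000: CF_t = 3.400000, DF = 0.792094, PV = 2.693118
  t = 5.0000: CF_t = 3.400000, DF = 0.747258, PV = 2.540678
  t = 6.0000: CF_t = 3.400000, DF = 0.704961, PV = 2.396866
  t = 7.0000: CF_t = 3.400000, DF = 0.665057, PV = 2.261194
  t = 8.0000: CF_t = 3.400000, DF = 0.627412, PV = 2.133202
  t = 9.0000: CF_t = 3.400000, DF = 0.591898, PV = 2.012455
  t = 10.0000: CF_t = 103.400000, DF = 0.558395, PV = 57.738020
Price P = sum_t PV_t = 80.863774
First compute Macaulay numerator sum_t t * PV_t:
  t * PV_t at t = 1.0000: 3.207547
  t * PV_t at t = 2.0000: 6.051976
  t * PV_t at t = 3.0000: 8.564117
  t * PV_t at t = 4.0000: 10.772474
  t * PV_t at t = 5.0000: 12.703389
  t * PV_t at t = 6.0000: 14.381195
  t * PV_t at t = 7.0000: 15.828359
  t * PV_t at t = 8.0000: 17.065617
  t * PV_t at t = 9.0000: 18.112093
  t * PV_t at t = 10.0000: 577.380199
Macaulay duration D = 684.066966 / 80.863774 = 8.459498
Modified duration = D / (1 + y/m) = 8.459498 / (1 + 0.060000) = 7.980659

Answer: Modified duration = 7.9807


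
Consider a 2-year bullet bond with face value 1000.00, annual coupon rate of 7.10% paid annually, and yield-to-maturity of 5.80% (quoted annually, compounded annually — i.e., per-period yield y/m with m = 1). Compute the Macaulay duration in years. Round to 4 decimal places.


Coupon per period c = face * coupon_rate / m = 71.000000
Periods per year m = 1; per-period yield y/m = 0.058000
Number of cashflows N = 2
Cashflows (t years, CF_t, discount factor 1/(1+y/m)^(m*t), PV):
  t = 1.0000: CF_t = 71.000000, DF = 0.945180, PV = 67.107750
  t = 2.0000: CF_t = 1071.000000, DF = 0.893364, PV = 956.793322
Price P = sum_t PV_t = 1023.901072
Macaulay numerator sum_t t * PV_t:
  t * PV_t at t = 1.0000: 67.107750
  t * PV_t at t = 2.0000: 1913.586644
Macaulay duration D = (sum_t t * PV_t) / P = 1980.694394 / 1023.901072 = 1.934459

Answer: Macaulay duration = 1.9345 years


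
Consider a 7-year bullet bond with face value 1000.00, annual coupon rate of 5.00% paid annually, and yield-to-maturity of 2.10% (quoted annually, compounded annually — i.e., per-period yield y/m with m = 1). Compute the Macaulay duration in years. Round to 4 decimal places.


Answer: Macaulay duration = 6.1627 years

Derivation:
Coupon per period c = face * coupon_rate / m = 50.000000
Periods per year m = 1; per-period yield y/m = 0.021000
Number of cashflows N = 7
Cashflows (t years, CF_t, discount factor 1/(1+y/m)^(m*t), PV):
  t = 1.0000: CF_t = 50.000000, DF = 0.979432, PV = 48.971596
  t = 2.0000: CF_t = 50.000000, DF = 0.959287, PV = 47.964345
  t = 3.0000: CF_t = 50.000000, DF = 0.939556, PV = 46.977811
  t = 4.0000: CF_t = 50.000000, DF = 0.920231, PV = 46.011568
  t = 5.0000: CF_t = 50.000000, DF = 0.901304, PV = 45.065199
  t = 6.0000: CF_t = 50.000000, DF = 0.882766, PV = 44.138295
  t = 7.0000: CF_t = 1050.000000, DF = 0.864609, PV = 907.839562
Price P = sum_t PV_t = 1186.968377
Macaulay numerator sum_t t * PV_t:
  t * PV_t at t = 1.0000: 48.971596
  t * PV_t at t = 2.0000: 95.928690
  t * PV_t at t = 3.0000: 140.933434
  t * PV_t at t = 4.0000: 184.046273
  t * PV_t at t = 5.0000: 225.325995
  t * PV_t at t = 6.0000: 264.829769
  t * PV_t at t = 7.0000: 6354.876932
Macaulay duration D = (sum_t t * PV_t) / P = 7314.912690 / 1186.968377 = 6.162685


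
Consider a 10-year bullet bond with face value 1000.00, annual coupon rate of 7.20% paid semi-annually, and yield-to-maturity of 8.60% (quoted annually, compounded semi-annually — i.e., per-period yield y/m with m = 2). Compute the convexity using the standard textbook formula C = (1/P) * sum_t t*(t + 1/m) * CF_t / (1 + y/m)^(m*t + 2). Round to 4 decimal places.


Answer: Convexity = 60.8362

Derivation:
Coupon per period c = face * coupon_rate / m = 36.000000
Periods per year m = 2; per-period yield y/m = 0.043000
Number of cashflows N = 20
Cashflows (t years, CF_t, discount factor 1/(1+y/m)^(m*t), PV):
  t = 0.5000: CF_t = 36.000000, DF = 0.958773, PV = 34.515820
  t = 1.0000: CF_t = 36.000000, DF = 0.919245, PV = 33.092828
  t = 1.5000: CF_t = 36.000000, DF = 0.881347, PV = 31.728503
  t = 2.0000: CF_t = 36.000000, DF = 0.845012, PV = 30.420424
  t = 2.5000: CF_t = 36.000000, DF = 0.810174, PV = 29.166274
  t = 3.0000: CF_t = 36.000000, DF = 0.776773, PV = 27.963830
  t = 3.5000: CF_t = 36.000000, DF = 0.744749, PV = 26.810959
  t = 4.0000: CF_t = 36.000000, DF = 0.714045, PV = 25.705617
  t = 4.5000: CF_t = 36.000000, DF = 0.684607, PV = 24.645846
  t = 5.0000: CF_t = 36.000000, DF = 0.656382, PV = 23.629766
  t = 5.5000: CF_t = 36.000000, DF = 0.629322, PV = 22.655576
  t = 6.0000: CF_t = 36.000000, DF = 0.603376, PV = 21.721549
  t = 6.5000: CF_t = 36.000000, DF = 0.578501, PV = 20.826030
  t = 7.0000: CF_t = 36.000000, DF = 0.554651, PV = 19.967431
  t = 7.5000: CF_t = 36.000000, DF = 0.531784, PV = 19.144229
  t = 8.0000: CF_t = 36.000000, DF = 0.509860, PV = 18.354965
  t = 8.5000: CF_t = 36.000000, DF = 0.488840, PV = 17.598241
  t = 9.0000: CF_t = 36.000000, DF = 0.468687, PV = 16.872714
  t = 9.5000: CF_t = 36.000000, DF = 0.449364, PV = 16.177099
  t = 10.0000: CF_t = 1036.000000, DF = 0.430838, PV = 446.347994
Price P = sum_t PV_t = 907.345694
Convexity numerator sum_t t*(t + 1/m) * CF_t / (1+y/m)^(m*t + 2):
  t = 0.5000: term = 15.864251
  t = 1.0000: term = 45.630636
  t = 1.5000: term = 87.498823
  t = 2.0000: term = 139.819149
  t = 2.5000: term = 201.082189
  t = 3.0000: term = 269.908979
  t = 3.5000: term = 345.041840
  t = 4.0000: term = 425.335784
  t = 4.5000: term = 509.750460
  t = 5.0000: term = 597.342608
  t = 5.5000: term = 687.258992
  t = 6.0000: term = 778.729792
  t = 6.5000: term = 871.062407
  t = 7.0000: term = 963.635674
  t = 7.5000: term = 1055.894452
  t = 8.0000: term = 1147.344563
  t = 8.5000: term = 1237.548066
  t = 9.0000: term = 1326.118846
  t = 9.5000: term = 1412.718489
  t = 10.0000: term = 43081.842541
Convexity = (1/P) * sum = 55199.428541 / 907.345694 = 60.836161


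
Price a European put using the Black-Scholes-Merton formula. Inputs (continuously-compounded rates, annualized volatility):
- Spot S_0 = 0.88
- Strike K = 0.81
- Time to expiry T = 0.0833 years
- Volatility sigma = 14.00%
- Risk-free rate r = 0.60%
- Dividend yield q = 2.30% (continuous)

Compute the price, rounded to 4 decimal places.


Answer: Price = 0.0003

Derivation:
d1 = (ln(S/K) + (r - q + 0.5*sigma^2) * T) / (sigma * sqrt(T)) = 2.03650482
d2 = d1 - sigma * sqrt(T) = 1.99609838
exp(-rT) = 0.99950032; exp(-qT) = 0.99808593
P = K * exp(-rT) * N(-d2) - S_0 * exp(-qT) * N(-d1)
N(-d1) = 0.02084984; N(-d2) = 0.02296161
P = 0.8100 * 0.99950032 * 0.02296161 - 0.8800 * 0.99808593 * 0.02084984 = 0.0003


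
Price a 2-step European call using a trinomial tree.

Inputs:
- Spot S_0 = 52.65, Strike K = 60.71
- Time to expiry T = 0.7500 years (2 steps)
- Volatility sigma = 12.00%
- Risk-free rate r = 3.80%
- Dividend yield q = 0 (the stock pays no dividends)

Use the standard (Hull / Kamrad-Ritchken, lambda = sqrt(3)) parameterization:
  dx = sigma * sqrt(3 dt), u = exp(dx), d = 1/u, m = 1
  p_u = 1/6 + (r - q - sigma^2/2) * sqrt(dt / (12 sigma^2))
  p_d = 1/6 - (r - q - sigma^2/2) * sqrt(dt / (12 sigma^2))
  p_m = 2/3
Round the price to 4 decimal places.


Answer: Price = V(0,0) = 0.3147

Derivation:
dt = T/N = 0.375000; dx = sigma*sqrt(3*dt) = 0.127279
u = exp(dx) = 1.135734; d = 1/u = 0.880488
p_u = 0.212039, p_m = 0.666667, p_d = 0.121294
Discount per step: exp(-r*dt) = 0.985851
Stock lattice S(k, j) with j the centered position index:
  k=0: S(0,+0) = 52.6500
  k=1: S(1,-1) = 46.3577; S(1,+0) = 52.6500; S(1,+1) = 59.7964
  k=2: S(2,-2) = 40.8174; S(2,-1) = 46.3577; S(2,+0) = 52.6500; S(2,+1) = 59.7964; S(2,+2) = 67.9128
Terminal payoffs V(N, j) = max(S_T - K, 0):
  V(2,-2) = 0.000000; V(2,-1) = 0.000000; V(2,+0) = 0.000000; V(2,+1) = 0.000000; V(2,+2) = 7.202810
Backward induction: V(k, j) = exp(-r*dt) * [p_u * V(k+1, j+1) + p_m * V(k+1, j) + p_d * V(k+1, j-1)]
  V(1,-1) = exp(-r*dt) * [p_u*0.000000 + p_m*0.000000 + p_d*0.000000] = 0.000000
  V(1,+0) = exp(-r*dt) * [p_u*0.000000 + p_m*0.000000 + p_d*0.000000] = 0.000000
  V(1,+1) = exp(-r*dt) * [p_u*7.202810 + p_m*0.000000 + p_d*0.000000] = 1.505670
  V(0,+0) = exp(-r*dt) * [p_u*1.505670 + p_m*0.000000 + p_d*0.000000] = 0.314744


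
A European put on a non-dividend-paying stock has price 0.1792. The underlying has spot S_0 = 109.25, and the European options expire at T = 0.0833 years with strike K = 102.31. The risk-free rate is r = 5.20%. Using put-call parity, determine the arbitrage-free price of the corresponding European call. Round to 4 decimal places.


Answer: Call price = 7.5614

Derivation:
Put-call parity: C - P = S_0 * exp(-qT) - K * exp(-rT).
S_0 * exp(-qT) = 109.2500 * 1.00000000 = 109.25000000
K * exp(-rT) = 102.3100 * 0.99567777 = 101.86779243
C = P + S*exp(-qT) - K*exp(-rT)
C = 0.1792 + 109.25000000 - 101.86779243 = 7.5614


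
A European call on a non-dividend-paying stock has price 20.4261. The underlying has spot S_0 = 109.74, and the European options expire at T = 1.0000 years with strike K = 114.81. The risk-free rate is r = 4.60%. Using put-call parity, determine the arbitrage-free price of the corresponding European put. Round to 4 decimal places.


Answer: Put price = 20.3345

Derivation:
Put-call parity: C - P = S_0 * exp(-qT) - K * exp(-rT).
S_0 * exp(-qT) = 109.7400 * 1.00000000 = 109.74000000
K * exp(-rT) = 114.8100 * 0.95504196 = 109.64836768
P = C - S*exp(-qT) + K*exp(-rT)
P = 20.4261 - 109.74000000 + 109.64836768 = 20.3345


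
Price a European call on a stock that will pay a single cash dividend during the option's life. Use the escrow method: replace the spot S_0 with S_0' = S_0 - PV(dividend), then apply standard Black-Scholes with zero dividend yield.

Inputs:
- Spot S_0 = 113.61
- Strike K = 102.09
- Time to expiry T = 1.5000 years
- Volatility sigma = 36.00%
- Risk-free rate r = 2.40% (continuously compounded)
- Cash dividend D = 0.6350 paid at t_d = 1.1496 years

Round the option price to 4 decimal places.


PV(D) = D * exp(-r * t_d) = 0.6350 * 0.97278674 = 0.61771958
S_0' = S_0 - PV(D) = 113.6100 - 0.61771958 = 112.99228042
d1 = (ln(S_0'/K) + (r + sigma^2/2)*T) / (sigma*sqrt(T)) = 0.53223040
d2 = d1 - sigma*sqrt(T) = 0.09132225
exp(-rT) = 0.96464029
N(d1) = 0.70271679; N(d2) = 0.53638173
C = S_0' * N(d1) - K * exp(-rT) * N(d2) = 112.99228042 * 0.70271679 - 102.0900 * 0.96464029 * 0.53638173 = 26.5786

Answer: Price = 26.5786


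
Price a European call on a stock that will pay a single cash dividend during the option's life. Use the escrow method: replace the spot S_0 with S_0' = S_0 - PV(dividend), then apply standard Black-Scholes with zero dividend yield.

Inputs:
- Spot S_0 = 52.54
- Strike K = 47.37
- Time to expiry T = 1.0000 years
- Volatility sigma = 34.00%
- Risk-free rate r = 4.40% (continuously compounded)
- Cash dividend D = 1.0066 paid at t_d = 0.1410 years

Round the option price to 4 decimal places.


PV(D) = D * exp(-r * t_d) = 1.0066 * 0.99381521 = 1.00037439
S_0' = S_0 - PV(D) = 52.5400 - 1.00037439 = 51.53962561
d1 = (ln(S_0'/K) + (r + sigma^2/2)*T) / (sigma*sqrt(T)) = 0.54753478
d2 = d1 - sigma*sqrt(T) = 0.20753478
exp(-rT) = 0.95695396
N(d1) = 0.70799431; N(d2) = 0.58220388
C = S_0' * N(d1) - K * exp(-rT) * N(d2) = 51.53962561 * 0.70799431 - 47.3700 * 0.95695396 * 0.58220388 = 10.0979

Answer: Price = 10.0979


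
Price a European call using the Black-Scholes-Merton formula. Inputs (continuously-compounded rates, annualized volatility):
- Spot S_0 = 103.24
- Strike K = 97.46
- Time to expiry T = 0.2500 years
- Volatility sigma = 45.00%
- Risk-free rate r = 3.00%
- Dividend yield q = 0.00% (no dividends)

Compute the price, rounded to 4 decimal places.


Answer: Price = 12.5809

Derivation:
d1 = (ln(S/K) + (r - q + 0.5*sigma^2) * T) / (sigma * sqrt(T)) = 0.40189706
d2 = d1 - sigma * sqrt(T) = 0.17689706
exp(-rT) = 0.99252805; exp(-qT) = 1.00000000
C = S_0 * exp(-qT) * N(d1) - K * exp(-rT) * N(d2)
N(d1) = 0.65612011; N(d2) = 0.57020537
C = 103.2400 * 1.00000000 * 0.65612011 - 97.4600 * 0.99252805 * 0.57020537 = 12.5809


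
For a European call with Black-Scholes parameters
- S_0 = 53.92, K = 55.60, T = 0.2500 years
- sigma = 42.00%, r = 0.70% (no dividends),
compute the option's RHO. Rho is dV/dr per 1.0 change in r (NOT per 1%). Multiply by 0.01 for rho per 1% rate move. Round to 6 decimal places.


d1 = -0.0327701650; d2 = -0.2427701650
phi(d1) = 0.3987281291; exp(-qT) = 1.0000000000; exp(-rT) = 0.9982515304
N(d2) = 0.4040917246
Rho = K*T*exp(-rT)*N(d2) = 55.6000 * 0.2500 * 0.9982515304 * 0.4040917246 = 5.607054

Answer: Rho = 5.607054


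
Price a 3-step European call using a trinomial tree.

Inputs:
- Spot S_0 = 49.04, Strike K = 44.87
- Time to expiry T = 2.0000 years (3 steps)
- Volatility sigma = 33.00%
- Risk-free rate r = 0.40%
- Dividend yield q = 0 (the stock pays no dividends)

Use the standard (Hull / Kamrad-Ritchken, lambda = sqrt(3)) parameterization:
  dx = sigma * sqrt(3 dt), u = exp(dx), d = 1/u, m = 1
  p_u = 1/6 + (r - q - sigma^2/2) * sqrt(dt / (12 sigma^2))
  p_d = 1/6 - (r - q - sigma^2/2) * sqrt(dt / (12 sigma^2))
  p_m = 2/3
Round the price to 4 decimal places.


dt = T/N = 0.666667; dx = sigma*sqrt(3*dt) = 0.466690
u = exp(dx) = 1.594708; d = 1/u = 0.627074
p_u = 0.130633, p_m = 0.666667, p_d = 0.202701
Discount per step: exp(-r*dt) = 0.997337
Stock lattice S(k, j) with j the centered position index:
  k=0: S(0,+0) = 49.0400
  k=1: S(1,-1) = 30.7517; S(1,+0) = 49.0400; S(1,+1) = 78.2045
  k=2: S(2,-2) = 19.2836; S(2,-1) = 30.7517; S(2,+0) = 49.0400; S(2,+1) = 78.2045; S(2,+2) = 124.7133
  k=3: S(3,-3) = 12.0923; S(3,-2) = 19.2836; S(3,-1) = 30.7517; S(3,+0) = 49.0400; S(3,+1) = 78.2045; S(3,+2) = 124.7133; S(3,+3) = 198.8812
Terminal payoffs V(N, j) = max(S_T - K, 0):
  V(3,-3) = 0.000000; V(3,-2) = 0.000000; V(3,-1) = 0.000000; V(3,+0) = 4.170000; V(3,+1) = 33.334467; V(3,+2) = 79.843268; V(3,+3) = 154.011211
Backward induction: V(k, j) = exp(-r*dt) * [p_u * V(k+1, j+1) + p_m * V(k+1, j) + p_d * V(k+1, j-1)]
  V(2,-2) = exp(-r*dt) * [p_u*0.000000 + p_m*0.000000 + p_d*0.000000] = 0.000000
  V(2,-1) = exp(-r*dt) * [p_u*4.170000 + p_m*0.000000 + p_d*0.000000] = 0.543288
  V(2,+0) = exp(-r*dt) * [p_u*33.334467 + p_m*4.170000 + p_d*0.000000] = 7.115574
  V(2,+1) = exp(-r*dt) * [p_u*79.843268 + p_m*33.334467 + p_d*4.170000] = 33.409178
  V(2,+2) = exp(-r*dt) * [p_u*154.011211 + p_m*79.843268 + p_d*33.334467] = 79.891346
  V(1,-1) = exp(-r*dt) * [p_u*7.115574 + p_m*0.543288 + p_d*0.000000] = 1.288279
  V(1,+0) = exp(-r*dt) * [p_u*33.409178 + p_m*7.115574 + p_d*0.543288] = 9.193626
  V(1,+1) = exp(-r*dt) * [p_u*79.891346 + p_m*33.409178 + p_d*7.115574] = 34.060596
  V(0,+0) = exp(-r*dt) * [p_u*34.060596 + p_m*9.193626 + p_d*1.288279] = 10.810782

Answer: Price = V(0,0) = 10.8108


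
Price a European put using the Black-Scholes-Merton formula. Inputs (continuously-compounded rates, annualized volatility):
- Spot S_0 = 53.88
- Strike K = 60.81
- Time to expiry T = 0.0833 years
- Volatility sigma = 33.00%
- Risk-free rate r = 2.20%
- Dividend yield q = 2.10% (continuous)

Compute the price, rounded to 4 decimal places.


d1 = (ln(S/K) + (r - q + 0.5*sigma^2) * T) / (sigma * sqrt(T)) = -1.22187466
d2 = d1 - sigma * sqrt(T) = -1.31711840
exp(-rT) = 0.99816908; exp(-qT) = 0.99825223
P = K * exp(-rT) * N(-d2) - S_0 * exp(-qT) * N(-d1)
N(-d1) = 0.88912249; N(-d2) = 0.90610053
P = 60.8100 * 0.99816908 * 0.90610053 - 53.8800 * 0.99825223 * 0.88912249 = 7.1769

Answer: Price = 7.1769


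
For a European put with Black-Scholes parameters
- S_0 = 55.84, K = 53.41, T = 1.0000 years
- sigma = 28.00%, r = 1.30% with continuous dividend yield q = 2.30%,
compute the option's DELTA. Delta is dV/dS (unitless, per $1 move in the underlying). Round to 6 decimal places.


d1 = 0.2631873718; d2 = -0.0168126282
phi(d1) = 0.3853619218; exp(-qT) = 0.9772624838; exp(-rT) = 0.9870841350
N(-d1) = 0.3962030818
Delta = -exp(-qT) * N(-d1) = -0.9772624838 * 0.3962030818 = -0.387194

Answer: Delta = -0.387194


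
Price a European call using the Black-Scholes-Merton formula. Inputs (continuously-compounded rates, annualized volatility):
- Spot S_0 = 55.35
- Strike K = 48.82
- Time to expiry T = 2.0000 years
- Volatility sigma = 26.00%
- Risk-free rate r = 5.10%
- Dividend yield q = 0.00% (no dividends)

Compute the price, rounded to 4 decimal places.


Answer: Price = 14.2079

Derivation:
d1 = (ln(S/K) + (r - q + 0.5*sigma^2) * T) / (sigma * sqrt(T)) = 0.80266572
d2 = d1 - sigma * sqrt(T) = 0.43497019
exp(-rT) = 0.90302955; exp(-qT) = 1.00000000
C = S_0 * exp(-qT) * N(d1) - K * exp(-rT) * N(d2)
N(d1) = 0.78891601; N(d2) = 0.66820797
C = 55.3500 * 1.00000000 * 0.78891601 - 48.8200 * 0.90302955 * 0.66820797 = 14.2079


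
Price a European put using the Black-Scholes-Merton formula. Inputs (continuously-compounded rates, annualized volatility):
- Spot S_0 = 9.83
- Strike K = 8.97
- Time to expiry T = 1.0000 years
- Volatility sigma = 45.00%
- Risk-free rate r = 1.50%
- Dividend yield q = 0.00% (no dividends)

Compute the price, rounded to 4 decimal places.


d1 = (ln(S/K) + (r - q + 0.5*sigma^2) * T) / (sigma * sqrt(T)) = 0.46178502
d2 = d1 - sigma * sqrt(T) = 0.01178502
exp(-rT) = 0.98511194; exp(-qT) = 1.00000000
P = K * exp(-rT) * N(-d2) - S_0 * exp(-qT) * N(-d1)
N(-d1) = 0.32211775; N(-d2) = 0.49529857
P = 8.9700 * 0.98511194 * 0.49529857 - 9.8300 * 1.00000000 * 0.32211775 = 1.2103

Answer: Price = 1.2103


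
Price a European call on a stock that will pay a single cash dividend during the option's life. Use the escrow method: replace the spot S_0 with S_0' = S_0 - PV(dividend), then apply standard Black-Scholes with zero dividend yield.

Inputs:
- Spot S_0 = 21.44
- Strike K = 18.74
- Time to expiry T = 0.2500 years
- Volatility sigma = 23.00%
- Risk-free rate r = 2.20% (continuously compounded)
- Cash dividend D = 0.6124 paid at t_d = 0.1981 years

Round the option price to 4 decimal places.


PV(D) = D * exp(-r * t_d) = 0.6124 * 0.99565128 = 0.60973685
S_0' = S_0 - PV(D) = 21.4400 - 0.60973685 = 20.83026315
d1 = (ln(S_0'/K) + (r + sigma^2/2)*T) / (sigma*sqrt(T)) = 1.02486184
d2 = d1 - sigma*sqrt(T) = 0.90986184
exp(-rT) = 0.99451510
N(d1) = 0.84728581; N(d2) = 0.81855231
C = S_0' * N(d1) - K * exp(-rT) * N(d2) = 20.83026315 * 0.84728581 - 18.7400 * 0.99451510 * 0.81855231 = 2.3937

Answer: Price = 2.3937


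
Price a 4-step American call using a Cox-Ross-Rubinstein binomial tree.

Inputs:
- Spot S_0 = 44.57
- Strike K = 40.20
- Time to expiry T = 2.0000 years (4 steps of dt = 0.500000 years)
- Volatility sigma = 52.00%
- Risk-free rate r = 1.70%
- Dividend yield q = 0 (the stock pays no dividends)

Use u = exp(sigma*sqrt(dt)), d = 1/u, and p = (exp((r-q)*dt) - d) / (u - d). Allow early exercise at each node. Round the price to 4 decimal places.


dt = T/N = 0.500000
u = exp(sigma*sqrt(dt)) = 1.444402; d = 1/u = 0.692328
p = (exp((r-q)*dt) - d) / (u - d) = 0.420448
Discount per step: exp(-r*dt) = 0.991536
Stock lattice S(k, i) with i counting down-moves:
  k=0: S(0,0) = 44.5700
  k=1: S(1,0) = 64.3770; S(1,1) = 30.8571
  k=2: S(2,0) = 92.9863; S(2,1) = 44.5700; S(2,2) = 21.3632
  k=3: S(3,0) = 134.3096; S(3,1) = 64.3770; S(3,2) = 30.8571; S(3,3) = 14.7903
  k=4: S(4,0) = 193.9971; S(4,1) = 92.9863; S(4,2) = 44.5700; S(4,3) = 21.3632; S(4,4) = 10.2398
Terminal payoffs V(N, i) = max(S_T - K, 0):
  V(4,0) = 153.797077; V(4,1) = 52.786288; V(4,2) = 4.370000; V(4,3) = 0.000000; V(4,4) = 0.000000
Backward induction: V(k, i) = exp(-r*dt) * [p * V(k+1, i) + (1-p) * V(k+1, i+1)]; then take max(V_cont, immediate exercise) for American.
  V(3,0) = exp(-r*dt) * [p*153.797077 + (1-p)*52.786288] = 94.449850; exercise = 94.109598; V(3,0) = max -> 94.449850
  V(3,1) = exp(-r*dt) * [p*52.786288 + (1-p)*4.370000] = 24.517257; exercise = 24.177006; V(3,1) = max -> 24.517257
  V(3,2) = exp(-r*dt) * [p*4.370000 + (1-p)*0.000000] = 1.821807; exercise = 0.000000; V(3,2) = max -> 1.821807
  V(3,3) = exp(-r*dt) * [p*0.000000 + (1-p)*0.000000] = 0.000000; exercise = 0.000000; V(3,3) = max -> 0.000000
  V(2,0) = exp(-r*dt) * [p*94.449850 + (1-p)*24.517257] = 53.463912; exercise = 52.786288; V(2,0) = max -> 53.463912
  V(2,1) = exp(-r*dt) * [p*24.517257 + (1-p)*1.821807] = 11.267884; exercise = 4.370000; V(2,1) = max -> 11.267884
  V(2,2) = exp(-r*dt) * [p*1.821807 + (1-p)*0.000000] = 0.759492; exercise = 0.000000; V(2,2) = max -> 0.759492
  V(1,0) = exp(-r*dt) * [p*53.463912 + (1-p)*11.267884] = 28.763596; exercise = 24.177006; V(1,0) = max -> 28.763596
  V(1,1) = exp(-r*dt) * [p*11.267884 + (1-p)*0.759492] = 5.133903; exercise = 0.000000; V(1,1) = max -> 5.133903
  V(0,0) = exp(-r*dt) * [p*28.763596 + (1-p)*5.133903] = 14.941422; exercise = 4.370000; V(0,0) = max -> 14.941422

Answer: Price = V(0,0) = 14.9414


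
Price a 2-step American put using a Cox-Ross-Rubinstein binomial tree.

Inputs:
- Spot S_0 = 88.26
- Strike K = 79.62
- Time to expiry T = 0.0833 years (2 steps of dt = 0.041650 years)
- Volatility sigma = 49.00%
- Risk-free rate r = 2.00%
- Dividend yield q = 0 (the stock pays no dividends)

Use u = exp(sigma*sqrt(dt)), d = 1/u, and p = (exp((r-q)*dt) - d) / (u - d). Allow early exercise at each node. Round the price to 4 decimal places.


Answer: Price = V(0,0) = 1.9928

Derivation:
dt = T/N = 0.041650
u = exp(sigma*sqrt(dt)) = 1.105172; d = 1/u = 0.904837
p = (exp((r-q)*dt) - d) / (u - d) = 0.479180
Discount per step: exp(-r*dt) = 0.999167
Stock lattice S(k, i) with i counting down-moves:
  k=0: S(0,0) = 88.2600
  k=1: S(1,0) = 97.5425; S(1,1) = 79.8609
  k=2: S(2,0) = 107.8012; S(2,1) = 88.2600; S(2,2) = 72.2611
Terminal payoffs V(N, i) = max(K - S_T, 0):
  V(2,0) = 0.000000; V(2,1) = 0.000000; V(2,2) = 7.358943
Backward induction: V(k, i) = exp(-r*dt) * [p * V(k+1, i) + (1-p) * V(k+1, i+1)]; then take max(V_cont, immediate exercise) for American.
  V(1,0) = exp(-r*dt) * [p*0.000000 + (1-p)*0.000000] = 0.000000; exercise = 0.000000; V(1,0) = max -> 0.000000
  V(1,1) = exp(-r*dt) * [p*0.000000 + (1-p)*7.358943] = 3.829491; exercise = 0.000000; V(1,1) = max -> 3.829491
  V(0,0) = exp(-r*dt) * [p*0.000000 + (1-p)*3.829491] = 1.992813; exercise = 0.000000; V(0,0) = max -> 1.992813


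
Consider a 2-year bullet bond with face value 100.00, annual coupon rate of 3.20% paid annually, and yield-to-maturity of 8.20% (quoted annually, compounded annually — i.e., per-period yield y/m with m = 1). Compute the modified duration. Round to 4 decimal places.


Answer: Modified duration = 1.8184

Derivation:
Coupon per period c = face * coupon_rate / m = 3.200000
Periods per year m = 1; per-period yield y/m = 0.082000
Number of cashflows N = 2
Cashflows (t years, CF_t, discount factor 1/(1+y/m)^(m*t), PV):
  t = 1.0000: CF_t = 3.200000, DF = 0.924214, PV = 2.957486
  t = 2.0000: CF_t = 103.200000, DF = 0.854172, PV = 88.150580
Price P = sum_t PV_t = 91.108066
First compute Macaulay numerator sum_t t * PV_t:
  t * PV_t at t = 1.0000: 2.957486
  t * PV_t at t = 2.0000: 176.301161
Macaulay duration D = 179.258647 / 91.108066 = 1.967539
Modified duration = D / (1 + y/m) = 1.967539 / (1 + 0.082000) = 1.818428


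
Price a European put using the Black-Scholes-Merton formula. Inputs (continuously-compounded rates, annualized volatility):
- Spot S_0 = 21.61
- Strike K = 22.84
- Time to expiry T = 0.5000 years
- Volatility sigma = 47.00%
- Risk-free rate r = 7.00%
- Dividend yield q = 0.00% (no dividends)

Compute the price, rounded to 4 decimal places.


Answer: Price = 3.1089

Derivation:
d1 = (ln(S/K) + (r - q + 0.5*sigma^2) * T) / (sigma * sqrt(T)) = 0.10491595
d2 = d1 - sigma * sqrt(T) = -0.22742424
exp(-rT) = 0.96560542; exp(-qT) = 1.00000000
P = K * exp(-rT) * N(-d2) - S_0 * exp(-qT) * N(-d1)
N(-d1) = 0.45822125; N(-d2) = 0.58995306
P = 22.8400 * 0.96560542 * 0.58995306 - 21.6100 * 1.00000000 * 0.45822125 = 3.1089


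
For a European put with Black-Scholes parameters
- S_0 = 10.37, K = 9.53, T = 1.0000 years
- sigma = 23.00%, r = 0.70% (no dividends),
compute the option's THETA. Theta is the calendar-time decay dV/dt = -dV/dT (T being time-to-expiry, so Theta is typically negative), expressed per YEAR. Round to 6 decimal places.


d1 = 0.5127056721; d2 = 0.2827056721
phi(d1) = 0.3498075663; exp(-qT) = 1.0000000000; exp(-rT) = 0.9930244429
Theta = -S*exp(-qT)*phi(d1)*sigma/(2*sqrt(T)) + r*K*exp(-rT)*N(-d2) - q*S*exp(-qT)*N(-d1)
N(-d1) = 0.3040786107; N(-d2) = 0.3887012339; sqrt(T) = 1.0000000000
Term 1 = -10.3700 * 1.0000000000 * 0.3498075663 * 0.2300 / (2 * 1.0000000000) = -0.4171630132
Term 2 = 0.0070 * 9.5300 * 0.9930244429 * 0.3887012339 = 0.0257493813
Term 3 = 0 (no dividend yield, q = 0)
Theta = -0.4171630132 + (0.0257493813) + (0.0000000000) = -0.391414

Answer: Theta = -0.391414


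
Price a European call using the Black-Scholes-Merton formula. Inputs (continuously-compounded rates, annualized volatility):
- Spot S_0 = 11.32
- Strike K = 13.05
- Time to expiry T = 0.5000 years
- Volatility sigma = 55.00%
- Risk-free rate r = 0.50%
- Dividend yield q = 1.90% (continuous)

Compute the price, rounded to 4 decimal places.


d1 = (ln(S/K) + (r - q + 0.5*sigma^2) * T) / (sigma * sqrt(T)) = -0.18922707
d2 = d1 - sigma * sqrt(T) = -0.57813580
exp(-rT) = 0.99750312; exp(-qT) = 0.99054498
C = S_0 * exp(-qT) * N(d1) - K * exp(-rT) * N(d2)
N(d1) = 0.42495742; N(d2) = 0.28158622
C = 11.3200 * 0.99054498 * 0.42495742 - 13.0500 * 0.99750312 * 0.28158622 = 1.0995

Answer: Price = 1.0995


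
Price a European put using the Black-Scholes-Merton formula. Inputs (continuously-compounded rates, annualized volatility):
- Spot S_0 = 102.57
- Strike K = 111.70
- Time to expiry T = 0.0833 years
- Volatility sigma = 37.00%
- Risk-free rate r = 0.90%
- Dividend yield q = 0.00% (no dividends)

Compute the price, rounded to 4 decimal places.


Answer: Price = 10.4394

Derivation:
d1 = (ln(S/K) + (r - q + 0.5*sigma^2) * T) / (sigma * sqrt(T)) = -0.73809143
d2 = d1 - sigma * sqrt(T) = -0.84487986
exp(-rT) = 0.99925058; exp(-qT) = 1.00000000
P = K * exp(-rT) * N(-d2) - S_0 * exp(-qT) * N(-d1)
N(-d1) = 0.76977055; N(-d2) = 0.80091104
P = 111.7000 * 0.99925058 * 0.80091104 - 102.5700 * 1.00000000 * 0.76977055 = 10.4394


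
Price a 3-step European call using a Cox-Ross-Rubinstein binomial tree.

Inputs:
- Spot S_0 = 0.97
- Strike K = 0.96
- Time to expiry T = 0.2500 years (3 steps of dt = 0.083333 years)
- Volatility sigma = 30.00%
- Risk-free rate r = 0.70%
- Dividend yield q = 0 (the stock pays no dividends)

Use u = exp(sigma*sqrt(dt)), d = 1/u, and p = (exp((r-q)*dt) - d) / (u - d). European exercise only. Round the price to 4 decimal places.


Answer: Price = V(0,0) = 0.0684

Derivation:
dt = T/N = 0.083333
u = exp(sigma*sqrt(dt)) = 1.090463; d = 1/u = 0.917042
p = (exp((r-q)*dt) - d) / (u - d) = 0.481728
Discount per step: exp(-r*dt) = 0.999417
Stock lattice S(k, i) with i counting down-moves:
  k=0: S(0,0) = 0.9700
  k=1: S(1,0) = 1.0577; S(1,1) = 0.8895
  k=2: S(2,0) = 1.1534; S(2,1) = 0.9700; S(2,2) = 0.8157
  k=3: S(3,0) = 1.2578; S(3,1) = 1.0577; S(3,2) = 0.8895; S(3,3) = 0.7481
Terminal payoffs V(N, i) = max(S_T - K, 0):
  V(3,0) = 0.297780; V(3,1) = 0.097749; V(3,2) = 0.000000; V(3,3) = 0.000000
Backward induction: V(k, i) = exp(-r*dt) * [p * V(k+1, i) + (1-p) * V(k+1, i+1)].
  V(2,0) = exp(-r*dt) * [p*0.297780 + (1-p)*0.097749] = 0.193996
  V(2,1) = exp(-r*dt) * [p*0.097749 + (1-p)*0.000000] = 0.047061
  V(2,2) = exp(-r*dt) * [p*0.000000 + (1-p)*0.000000] = 0.000000
  V(1,0) = exp(-r*dt) * [p*0.193996 + (1-p)*0.047061] = 0.117775
  V(1,1) = exp(-r*dt) * [p*0.047061 + (1-p)*0.000000] = 0.022657
  V(0,0) = exp(-r*dt) * [p*0.117775 + (1-p)*0.022657] = 0.068438


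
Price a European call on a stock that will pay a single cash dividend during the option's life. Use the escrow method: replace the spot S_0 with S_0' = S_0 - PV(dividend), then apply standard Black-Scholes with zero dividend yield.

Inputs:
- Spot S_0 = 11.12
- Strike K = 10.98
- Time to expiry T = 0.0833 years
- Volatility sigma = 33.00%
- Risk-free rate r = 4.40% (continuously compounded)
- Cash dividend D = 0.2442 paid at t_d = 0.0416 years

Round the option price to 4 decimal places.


Answer: Price = 0.3833

Derivation:
PV(D) = D * exp(-r * t_d) = 0.2442 * 0.99817127 = 0.24375343
S_0' = S_0 - PV(D) = 11.1200 - 0.24375343 = 10.87624657
d1 = (ln(S_0'/K) + (r + sigma^2/2)*T) / (sigma*sqrt(T)) = -0.01357940
d2 = d1 - sigma*sqrt(T) = -0.10882314
exp(-rT) = 0.99634151
N(d1) = 0.49458277; N(d2) = 0.45667138
C = S_0' * N(d1) - K * exp(-rT) * N(d2) = 10.87624657 * 0.49458277 - 10.9800 * 0.99634151 * 0.45667138 = 0.3833
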